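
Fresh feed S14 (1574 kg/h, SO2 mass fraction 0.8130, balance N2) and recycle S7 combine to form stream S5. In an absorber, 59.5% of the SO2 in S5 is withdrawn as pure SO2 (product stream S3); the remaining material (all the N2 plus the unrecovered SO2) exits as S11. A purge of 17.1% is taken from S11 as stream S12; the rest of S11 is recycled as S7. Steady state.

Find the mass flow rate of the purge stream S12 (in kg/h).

427.8 kg/h

N2 enters only via S14 and leaves only via the purge: 1574×0.187 = 0.171×(N2 in S11), and the absorber passes all N2, so N2 in S5 = N2 in S11 = 1721.3 kg/h.
SO2 in S5: m_A = 1574×0.813 + (1−0.171)·(1−0.595)·m_A, so m_A = 1279.7/0.6643 = 1926.5 kg/h.
S11 = (1−0.595)×1926.5 + 1721.3 = 2501.5 kg/h.
Purge S12 = 0.171×2501.5 = 427.76 kg/h.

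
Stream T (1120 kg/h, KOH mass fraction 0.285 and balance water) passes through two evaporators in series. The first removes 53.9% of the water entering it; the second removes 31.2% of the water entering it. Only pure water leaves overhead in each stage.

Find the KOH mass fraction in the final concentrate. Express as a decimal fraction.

0.557

water in feed = 1120×0.715 = 800.8 kg/h.
After stage 1: water left = (1−0.539)×800.8 = 369.17; stream total = 688.37 kg/h.
After stage 2: water left = (1−0.312)×369.17 = 253.99; final concentrate = 573.19 kg/h.
KOH fraction = 319.2/573.19 = 0.557.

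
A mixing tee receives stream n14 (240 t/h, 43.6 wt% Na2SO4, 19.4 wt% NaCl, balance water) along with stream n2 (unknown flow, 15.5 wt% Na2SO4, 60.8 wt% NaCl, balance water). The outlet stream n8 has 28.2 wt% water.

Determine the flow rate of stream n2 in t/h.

469.3 t/h

Let n2 be the unknown flow. Total out = 240 + n2.
water balance: 88.8 + 0.237·n2 = 0.282·(240 + n2)
(0.237 − 0.282)·n2 = 0.282×240 − 88.8 = -21.12
n2 = -21.12 / -0.045 = 469.33 t/h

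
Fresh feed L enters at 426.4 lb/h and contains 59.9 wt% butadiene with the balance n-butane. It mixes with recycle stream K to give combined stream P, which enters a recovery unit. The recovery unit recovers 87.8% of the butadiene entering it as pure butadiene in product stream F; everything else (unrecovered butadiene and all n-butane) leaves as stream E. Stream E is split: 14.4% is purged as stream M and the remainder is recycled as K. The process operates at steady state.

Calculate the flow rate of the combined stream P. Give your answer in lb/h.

n-butane enters only via L and leaves only via the purge: 426.4×0.401 = 0.144×(n-butane in E), and the recovery unit passes all n-butane, so n-butane in P = n-butane in E = 1187.4 lb/h.
butadiene in P: m_A = 426.4×0.599 + (1−0.144)·(1−0.878)·m_A, so m_A = 255.41/0.8956 = 285.2 lb/h.
P = 285.2 + 1187.4 = 1472.6 lb/h.

1473 lb/h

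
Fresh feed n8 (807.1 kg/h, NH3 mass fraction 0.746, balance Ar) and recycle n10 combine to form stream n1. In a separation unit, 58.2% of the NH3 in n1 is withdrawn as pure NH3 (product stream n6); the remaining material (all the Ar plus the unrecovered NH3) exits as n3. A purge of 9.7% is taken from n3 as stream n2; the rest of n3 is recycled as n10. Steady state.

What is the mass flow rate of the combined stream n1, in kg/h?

Ar enters only via n8 and leaves only via the purge: 807.1×0.254 = 0.097×(Ar in n3), and the separation unit passes all Ar, so Ar in n1 = Ar in n3 = 2113.4 kg/h.
NH3 in n1: m_A = 807.1×0.746 + (1−0.097)·(1−0.582)·m_A, so m_A = 602.1/0.6225 = 967.15 kg/h.
n1 = 967.15 + 2113.4 = 3080.6 kg/h.

3081 kg/h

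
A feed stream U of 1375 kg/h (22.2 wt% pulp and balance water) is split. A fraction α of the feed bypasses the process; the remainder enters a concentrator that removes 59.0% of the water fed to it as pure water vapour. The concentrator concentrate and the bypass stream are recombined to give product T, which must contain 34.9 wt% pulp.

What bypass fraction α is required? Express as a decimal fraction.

All 1375×0.222 = 305.25 kg/h of pulp reaches T, so T = 305.25/0.349 = 874.64 kg/h and vapour = 500.36 kg/h.
The evaporator receives (1−α)·1375 of feed at 0.778 water and removes 0.590 of that water:
0.590×0.778×(1−α)×1375 = 500.36
(1−α) = 500.36/631.15 = 0.7928;  α = 0.2072.

0.207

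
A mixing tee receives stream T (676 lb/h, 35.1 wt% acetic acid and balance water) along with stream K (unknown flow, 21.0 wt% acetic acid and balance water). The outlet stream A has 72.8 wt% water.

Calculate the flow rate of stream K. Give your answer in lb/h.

861.4 lb/h

Let K be the unknown flow. Total out = 676 + K.
water balance: 438.72 + 0.790·K = 0.728·(676 + K)
(0.790 − 0.728)·K = 0.728×676 − 438.72 = 53.404
K = 53.404 / 0.062 = 861.35 lb/h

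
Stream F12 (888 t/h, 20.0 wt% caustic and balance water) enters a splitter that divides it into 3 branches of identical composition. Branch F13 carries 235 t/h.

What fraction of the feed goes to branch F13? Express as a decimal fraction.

Fraction to F13 = 235/888 = 0.2646.

0.265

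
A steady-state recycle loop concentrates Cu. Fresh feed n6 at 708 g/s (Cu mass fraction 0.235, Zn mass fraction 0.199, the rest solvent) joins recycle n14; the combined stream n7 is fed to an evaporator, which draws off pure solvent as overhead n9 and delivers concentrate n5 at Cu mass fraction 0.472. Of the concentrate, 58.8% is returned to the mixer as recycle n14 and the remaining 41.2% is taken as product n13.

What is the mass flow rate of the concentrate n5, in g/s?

855.6 g/s

Overall Cu balance (none leaves overhead): Cu in fresh feed = Cu in product, i.e. 708×0.235 = (1−0.588)·n5·0.472.
n5 = 166.38/(0.472×0.412) = 855.58 g/s.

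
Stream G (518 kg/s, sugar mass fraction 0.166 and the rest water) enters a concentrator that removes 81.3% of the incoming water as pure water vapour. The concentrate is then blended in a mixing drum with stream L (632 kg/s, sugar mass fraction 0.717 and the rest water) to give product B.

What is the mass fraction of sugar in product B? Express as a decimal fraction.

0.675

Vapour removed = 0.813×0.834×518 = 351.23 kg/s; concentrate = 166.77 kg/s.
sugar reaching the mixer = 85.988 (from concentrate) + 632×0.717 = 539.13 kg/s.
Product flow = 166.77 + 632 = 798.77 kg/s; sugar fraction = 0.675.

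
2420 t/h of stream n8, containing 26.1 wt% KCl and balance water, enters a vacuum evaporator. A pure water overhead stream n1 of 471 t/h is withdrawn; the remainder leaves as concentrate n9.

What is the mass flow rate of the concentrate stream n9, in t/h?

1949 t/h

Concentrate = 2420 − 471 = 1949 t/h.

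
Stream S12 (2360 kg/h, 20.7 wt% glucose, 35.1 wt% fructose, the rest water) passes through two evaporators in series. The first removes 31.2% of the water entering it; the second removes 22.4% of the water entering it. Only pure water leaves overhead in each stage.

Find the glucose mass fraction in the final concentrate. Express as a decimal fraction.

water in feed = 2360×0.442 = 1043.1 kg/h.
After stage 1: water left = (1−0.312)×1043.1 = 717.67; stream total = 2034.5 kg/h.
After stage 2: water left = (1−0.224)×717.67 = 556.91; final concentrate = 1873.8 kg/h.
glucose fraction = 488.52/1873.8 = 0.261.

0.261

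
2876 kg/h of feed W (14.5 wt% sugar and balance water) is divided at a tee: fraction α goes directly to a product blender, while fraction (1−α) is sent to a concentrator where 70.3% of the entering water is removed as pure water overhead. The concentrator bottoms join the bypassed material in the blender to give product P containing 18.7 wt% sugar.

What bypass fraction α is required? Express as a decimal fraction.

0.626

All 2876×0.145 = 417.02 kg/h of sugar reaches P, so P = 417.02/0.187 = 2230.1 kg/h and vapour = 645.95 kg/h.
The evaporator receives (1−α)·2876 of feed at 0.855 water and removes 0.703 of that water:
0.703×0.855×(1−α)×2876 = 645.95
(1−α) = 645.95/1728.7 = 0.3737;  α = 0.6263.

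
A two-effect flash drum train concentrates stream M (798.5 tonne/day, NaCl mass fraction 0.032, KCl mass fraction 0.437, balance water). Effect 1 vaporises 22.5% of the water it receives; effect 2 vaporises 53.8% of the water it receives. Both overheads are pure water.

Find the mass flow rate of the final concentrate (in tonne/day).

526.3 tonne/day

water in feed = 798.5×0.531 = 424 tonne/day.
After stage 1: water left = (1−0.225)×424 = 328.6; stream total = 703.1 tonne/day.
After stage 2: water left = (1−0.538)×328.6 = 151.81; final concentrate = 526.31 tonne/day.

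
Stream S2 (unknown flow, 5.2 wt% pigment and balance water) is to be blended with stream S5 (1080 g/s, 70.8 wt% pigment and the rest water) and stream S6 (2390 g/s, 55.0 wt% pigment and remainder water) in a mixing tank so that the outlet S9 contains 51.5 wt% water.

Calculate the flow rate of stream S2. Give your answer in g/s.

915 g/s

Let S2 be the unknown flow. Total out = 3470 + S2.
water balance: 1390.9 + 0.948·S2 = 0.515·(3470 + S2)
(0.948 − 0.515)·S2 = 0.515×3470 − 1390.9 = 396.19
S2 = 396.19 / 0.433 = 914.99 g/s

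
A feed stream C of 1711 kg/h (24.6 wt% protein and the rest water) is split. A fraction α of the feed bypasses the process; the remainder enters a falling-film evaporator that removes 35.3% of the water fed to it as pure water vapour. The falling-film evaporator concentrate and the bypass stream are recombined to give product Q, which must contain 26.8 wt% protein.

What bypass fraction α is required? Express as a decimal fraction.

0.692

All 1711×0.246 = 420.91 kg/h of protein reaches Q, so Q = 420.91/0.268 = 1570.5 kg/h and vapour = 140.46 kg/h.
The evaporator receives (1−α)·1711 of feed at 0.754 water and removes 0.353 of that water:
0.353×0.754×(1−α)×1711 = 140.46
(1−α) = 140.46/455.4 = 0.3084;  α = 0.6916.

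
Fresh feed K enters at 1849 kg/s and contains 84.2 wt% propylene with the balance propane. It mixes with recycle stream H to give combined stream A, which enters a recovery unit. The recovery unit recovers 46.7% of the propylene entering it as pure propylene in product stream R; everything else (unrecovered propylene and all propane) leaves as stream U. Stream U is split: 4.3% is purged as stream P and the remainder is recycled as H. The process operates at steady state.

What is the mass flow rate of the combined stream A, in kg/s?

propane enters only via K and leaves only via the purge: 1849×0.158 = 0.043×(propane in U), and the recovery unit passes all propane, so propane in A = propane in U = 6794 kg/s.
propylene in A: m_A = 1849×0.842 + (1−0.043)·(1−0.467)·m_A, so m_A = 1556.9/0.4899 = 3177.8 kg/s.
A = 3177.8 + 6794 = 9971.8 kg/s.

9972 kg/s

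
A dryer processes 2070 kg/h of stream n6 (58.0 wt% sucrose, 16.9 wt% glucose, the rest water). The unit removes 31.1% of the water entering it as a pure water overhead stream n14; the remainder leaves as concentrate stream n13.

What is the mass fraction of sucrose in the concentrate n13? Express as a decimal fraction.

sucrose is not removed: 2070×0.580 = 1200.6 kg/h of sucrose enters n13.
water entering = 2070×0.251 = 519.57 kg/h; overhead removed = 0.311×519.57 = 161.59 kg/h.
Concentrate = 2070 − 161.59 = 1908.4 kg/h.
Mass fraction = 1200.6/1908.4 = 0.629.

0.629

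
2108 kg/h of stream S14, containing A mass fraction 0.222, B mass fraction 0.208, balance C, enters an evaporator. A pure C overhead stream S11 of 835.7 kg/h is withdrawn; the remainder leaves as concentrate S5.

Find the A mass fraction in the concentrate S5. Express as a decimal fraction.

A is not removed: 2108×0.222 = 467.98 kg/h of A enters S5.
Concentrate = 2108 − 835.7 = 1272.3 kg/h.
Mass fraction = 467.98/1272.3 = 0.368.

0.368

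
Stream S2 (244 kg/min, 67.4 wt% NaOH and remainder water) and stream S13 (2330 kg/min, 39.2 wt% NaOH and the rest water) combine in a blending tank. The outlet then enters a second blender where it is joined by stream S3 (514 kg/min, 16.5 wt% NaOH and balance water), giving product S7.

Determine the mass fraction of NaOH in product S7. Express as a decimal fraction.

Overall, product flow = 3088 kg/min.
NaOH in = 244×0.674 + 2330×0.392 + 514×0.165 = 1162.6 kg/min.
NaOH fraction in S7 = 0.376.

0.376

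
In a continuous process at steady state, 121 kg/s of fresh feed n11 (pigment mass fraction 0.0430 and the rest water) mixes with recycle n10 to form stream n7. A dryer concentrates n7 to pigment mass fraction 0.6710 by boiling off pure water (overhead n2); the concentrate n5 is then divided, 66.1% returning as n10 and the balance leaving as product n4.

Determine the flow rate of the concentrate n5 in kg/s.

Overall pigment balance (none leaves overhead): pigment in fresh feed = pigment in product, i.e. 121×0.043 = (1−0.661)·n5·0.671.
n5 = 5.203/(0.671×0.339) = 22.873 kg/s.

22.87 kg/s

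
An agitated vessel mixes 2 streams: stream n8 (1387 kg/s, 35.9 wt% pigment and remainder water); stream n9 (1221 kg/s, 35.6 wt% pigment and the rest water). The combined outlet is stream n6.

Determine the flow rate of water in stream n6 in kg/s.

water out = water in = 1387×0.641 + 1221×0.644 = 1675.4 kg/s.

1675 kg/s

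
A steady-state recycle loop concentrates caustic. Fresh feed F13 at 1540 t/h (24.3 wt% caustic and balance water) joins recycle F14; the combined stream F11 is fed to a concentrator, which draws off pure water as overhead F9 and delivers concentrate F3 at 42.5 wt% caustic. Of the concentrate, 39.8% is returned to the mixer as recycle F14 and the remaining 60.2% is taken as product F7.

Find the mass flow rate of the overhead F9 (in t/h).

Overall caustic balance (none leaves overhead): caustic in fresh feed = caustic in product, i.e. 1540×0.243 = (1−0.398)·F3·0.425.
F3 = 374.22/(0.425×0.602) = 1462.7 t/h.
Recycle F14 = 0.398×1462.7 = 582.14 t/h.
Combined feed F11 = 1540 + 582.14 = 2122.1 t/h.
Overhead F9 = F11 − F3 = 2122.1 − 1462.7 = 659.48 t/h.

659.5 t/h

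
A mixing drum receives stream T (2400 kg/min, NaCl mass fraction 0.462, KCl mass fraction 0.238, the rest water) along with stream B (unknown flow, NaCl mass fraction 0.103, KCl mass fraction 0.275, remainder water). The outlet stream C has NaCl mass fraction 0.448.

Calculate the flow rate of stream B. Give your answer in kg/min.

97.39 kg/min

Let B be the unknown flow. Total out = 2400 + B.
NaCl balance: 1108.8 + 0.103·B = 0.448·(2400 + B)
(0.103 − 0.448)·B = 0.448×2400 − 1108.8 = -33.6
B = -33.6 / -0.345 = 97.391 kg/min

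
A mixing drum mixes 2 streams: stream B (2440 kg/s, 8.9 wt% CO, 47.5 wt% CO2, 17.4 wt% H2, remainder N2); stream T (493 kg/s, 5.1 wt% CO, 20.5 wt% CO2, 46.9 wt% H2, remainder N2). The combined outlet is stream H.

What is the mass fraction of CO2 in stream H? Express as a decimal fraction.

Total flow out = 2440 + 493 = 2933 kg/s.
CO2 in = 2440×0.475 + 493×0.205 = 1260.1 kg/s.
CO2 mass fraction in H = 1260.1/2933 = 0.430.

0.430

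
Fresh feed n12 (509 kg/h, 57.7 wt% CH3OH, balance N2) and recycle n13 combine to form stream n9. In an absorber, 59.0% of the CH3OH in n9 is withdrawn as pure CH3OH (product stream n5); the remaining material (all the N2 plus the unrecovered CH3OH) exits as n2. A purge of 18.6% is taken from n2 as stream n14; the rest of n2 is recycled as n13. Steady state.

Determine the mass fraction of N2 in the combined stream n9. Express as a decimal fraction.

N2 enters only via n12 and leaves only via the purge: 509×0.423 = 0.186×(N2 in n2), and the absorber passes all N2, so N2 in n9 = N2 in n2 = 1157.6 kg/h.
CH3OH in n9: m_A = 509×0.577 + (1−0.186)·(1−0.590)·m_A, so m_A = 293.69/0.6663 = 440.81 kg/h.
n9 = 440.81 + 1157.6 = 1598.4 kg/h.
N2 fraction in n9 = 1157.6/1598.4 = 0.7242.

0.7242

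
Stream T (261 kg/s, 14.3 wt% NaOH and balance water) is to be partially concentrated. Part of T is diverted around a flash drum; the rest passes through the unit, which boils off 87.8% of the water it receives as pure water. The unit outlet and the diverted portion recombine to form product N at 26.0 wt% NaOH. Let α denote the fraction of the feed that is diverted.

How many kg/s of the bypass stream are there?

All 261×0.143 = 37.323 kg/s of NaOH reaches N, so N = 37.323/0.260 = 143.55 kg/s and vapour = 117.45 kg/s.
The evaporator receives (1−α)·261 of feed at 0.857 water and removes 0.878 of that water:
0.878×0.857×(1−α)×261 = 117.45
(1−α) = 117.45/196.39 = 0.5980;  α = 0.4020.
Bypass flow = 0.4020×261 = 104.91 kg/s.

104.9 kg/s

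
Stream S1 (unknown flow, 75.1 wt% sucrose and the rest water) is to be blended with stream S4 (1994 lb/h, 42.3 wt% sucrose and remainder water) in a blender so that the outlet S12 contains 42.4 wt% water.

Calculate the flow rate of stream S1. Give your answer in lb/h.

Let S1 be the unknown flow. Total out = 1994 + S1.
water balance: 1150.5 + 0.249·S1 = 0.424·(1994 + S1)
(0.249 − 0.424)·S1 = 0.424×1994 − 1150.5 = -305.08
S1 = -305.08 / -0.175 = 1743.3 lb/h

1743 lb/h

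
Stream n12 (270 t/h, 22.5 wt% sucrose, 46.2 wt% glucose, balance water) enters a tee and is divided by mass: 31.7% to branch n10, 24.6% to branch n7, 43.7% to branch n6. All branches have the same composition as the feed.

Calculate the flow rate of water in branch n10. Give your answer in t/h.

Branch n10 total = 0.317×270 = 85.59 t/h.
water in n10 = 0.313×85.59 = 26.79 t/h.

26.79 t/h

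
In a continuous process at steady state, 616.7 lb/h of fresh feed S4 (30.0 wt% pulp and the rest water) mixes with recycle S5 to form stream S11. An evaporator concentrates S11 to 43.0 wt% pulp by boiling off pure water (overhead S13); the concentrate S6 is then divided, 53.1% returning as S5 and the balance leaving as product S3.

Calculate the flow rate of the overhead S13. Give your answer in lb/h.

186.4 lb/h

Overall pulp balance (none leaves overhead): pulp in fresh feed = pulp in product, i.e. 616.7×0.300 = (1−0.531)·S6·0.430.
S6 = 185.01/(0.430×0.469) = 917.39 lb/h.
Recycle S5 = 0.531×917.39 = 487.13 lb/h.
Combined feed S11 = 616.7 + 487.13 = 1103.8 lb/h.
Overhead S13 = S11 − S6 = 1103.8 − 917.39 = 186.44 lb/h.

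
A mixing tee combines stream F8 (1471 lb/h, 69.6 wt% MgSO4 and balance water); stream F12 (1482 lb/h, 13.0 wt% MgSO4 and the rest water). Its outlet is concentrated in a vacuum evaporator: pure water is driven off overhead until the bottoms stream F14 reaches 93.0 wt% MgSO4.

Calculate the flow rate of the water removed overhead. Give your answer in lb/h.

1645 lb/h

MgSO4 entering = 1471×0.696 + 1482×0.130 = 1216.5 lb/h.
All MgSO4 reports to F14, so F14 = 1216.5/0.930 = 1308 lb/h.
Total feed = 2953 lb/h; overhead = 2953 − 1308 = 1645 lb/h.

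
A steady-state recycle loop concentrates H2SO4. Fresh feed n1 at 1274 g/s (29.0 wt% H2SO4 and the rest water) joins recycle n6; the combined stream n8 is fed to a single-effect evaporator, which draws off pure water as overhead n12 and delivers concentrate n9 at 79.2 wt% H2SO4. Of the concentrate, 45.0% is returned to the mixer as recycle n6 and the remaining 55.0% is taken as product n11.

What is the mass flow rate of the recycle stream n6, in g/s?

Overall H2SO4 balance (none leaves overhead): H2SO4 in fresh feed = H2SO4 in product, i.e. 1274×0.290 = (1−0.450)·n9·0.792.
n9 = 369.46/(0.792×0.550) = 848.16 g/s.
Recycle n6 = 0.450×848.16 = 381.67 g/s.

381.7 g/s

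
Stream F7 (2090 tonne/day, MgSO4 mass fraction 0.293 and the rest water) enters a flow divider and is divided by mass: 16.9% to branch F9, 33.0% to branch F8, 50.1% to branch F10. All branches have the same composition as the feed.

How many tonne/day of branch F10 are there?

1047 tonne/day

Branch F10 flow = 0.501×2090 = 1047.1 tonne/day.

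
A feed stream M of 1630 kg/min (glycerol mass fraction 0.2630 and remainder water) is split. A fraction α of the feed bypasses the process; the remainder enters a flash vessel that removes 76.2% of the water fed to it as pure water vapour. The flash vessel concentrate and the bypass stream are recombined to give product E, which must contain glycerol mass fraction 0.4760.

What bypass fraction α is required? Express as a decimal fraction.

All 1630×0.263 = 428.69 kg/min of glycerol reaches E, so E = 428.69/0.476 = 900.61 kg/min and vapour = 729.39 kg/min.
The evaporator receives (1−α)·1630 of feed at 0.737 water and removes 0.762 of that water:
0.762×0.737×(1−α)×1630 = 729.39
(1−α) = 729.39/915.4 = 0.7968;  α = 0.2032.

0.203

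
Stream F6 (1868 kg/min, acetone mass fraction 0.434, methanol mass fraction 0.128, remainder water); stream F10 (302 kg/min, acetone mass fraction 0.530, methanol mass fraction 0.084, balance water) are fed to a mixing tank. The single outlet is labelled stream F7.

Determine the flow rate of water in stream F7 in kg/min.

934.8 kg/min

water out = water in = 1868×0.438 + 302×0.386 = 934.76 kg/min.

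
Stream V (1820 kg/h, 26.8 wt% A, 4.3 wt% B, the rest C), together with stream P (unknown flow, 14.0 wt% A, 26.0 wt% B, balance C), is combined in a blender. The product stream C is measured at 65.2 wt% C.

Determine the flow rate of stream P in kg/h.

1295 kg/h

Let P be the unknown flow. Total out = 1820 + P.
C balance: 1254 + 0.600·P = 0.652·(1820 + P)
(0.600 − 0.652)·P = 0.652×1820 − 1254 = -67.34
P = -67.34 / -0.052 = 1295 kg/h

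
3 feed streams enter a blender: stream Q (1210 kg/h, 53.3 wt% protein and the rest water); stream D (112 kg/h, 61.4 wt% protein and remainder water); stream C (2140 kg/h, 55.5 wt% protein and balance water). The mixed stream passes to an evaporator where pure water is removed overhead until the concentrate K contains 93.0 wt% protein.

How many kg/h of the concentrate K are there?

2045 kg/h

protein entering = 1210×0.533 + 112×0.614 + 2140×0.555 = 1901.4 kg/h.
All protein reports to K, so K = 1901.4/0.930 = 2044.5 kg/h.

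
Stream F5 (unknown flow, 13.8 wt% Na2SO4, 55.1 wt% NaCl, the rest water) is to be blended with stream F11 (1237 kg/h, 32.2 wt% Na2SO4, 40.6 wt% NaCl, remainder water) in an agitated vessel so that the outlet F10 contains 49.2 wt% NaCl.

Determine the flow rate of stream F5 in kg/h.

Let F5 be the unknown flow. Total out = 1237 + F5.
NaCl balance: 502.22 + 0.551·F5 = 0.492·(1237 + F5)
(0.551 − 0.492)·F5 = 0.492×1237 − 502.22 = 106.38
F5 = 106.38 / 0.059 = 1803.1 kg/h

1803 kg/h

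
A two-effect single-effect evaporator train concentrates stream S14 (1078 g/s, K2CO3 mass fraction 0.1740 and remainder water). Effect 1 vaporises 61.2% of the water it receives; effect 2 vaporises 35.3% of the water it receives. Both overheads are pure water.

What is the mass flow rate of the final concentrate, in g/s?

water in feed = 1078×0.826 = 890.43 g/s.
After stage 1: water left = (1−0.612)×890.43 = 345.49; stream total = 533.06 g/s.
After stage 2: water left = (1−0.353)×345.49 = 223.53; final concentrate = 411.1 g/s.

411.1 g/s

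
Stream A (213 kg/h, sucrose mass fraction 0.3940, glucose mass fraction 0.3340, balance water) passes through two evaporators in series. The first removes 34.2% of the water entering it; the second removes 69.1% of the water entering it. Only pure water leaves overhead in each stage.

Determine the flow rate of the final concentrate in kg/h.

166.8 kg/h

water in feed = 213×0.272 = 57.936 kg/h.
After stage 1: water left = (1−0.342)×57.936 = 38.122; stream total = 193.19 kg/h.
After stage 2: water left = (1−0.691)×38.122 = 11.78; final concentrate = 166.84 kg/h.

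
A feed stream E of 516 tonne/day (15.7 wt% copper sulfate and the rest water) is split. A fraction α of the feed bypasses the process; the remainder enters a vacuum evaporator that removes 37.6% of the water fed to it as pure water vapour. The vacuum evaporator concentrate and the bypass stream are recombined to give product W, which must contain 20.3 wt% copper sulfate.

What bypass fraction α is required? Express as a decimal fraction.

All 516×0.157 = 81.012 tonne/day of copper sulfate reaches W, so W = 81.012/0.203 = 399.07 tonne/day and vapour = 116.93 tonne/day.
The evaporator receives (1−α)·516 of feed at 0.843 water and removes 0.376 of that water:
0.376×0.843×(1−α)×516 = 116.93
(1−α) = 116.93/163.56 = 0.7149;  α = 0.2851.

0.285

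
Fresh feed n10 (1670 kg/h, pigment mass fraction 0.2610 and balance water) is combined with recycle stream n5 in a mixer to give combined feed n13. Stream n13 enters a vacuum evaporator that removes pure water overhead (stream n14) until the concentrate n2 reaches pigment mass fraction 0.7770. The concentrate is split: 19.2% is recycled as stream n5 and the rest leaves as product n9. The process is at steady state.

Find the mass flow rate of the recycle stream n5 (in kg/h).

133.3 kg/h

Overall pigment balance (none leaves overhead): pigment in fresh feed = pigment in product, i.e. 1670×0.261 = (1−0.192)·n2·0.777.
n2 = 435.87/(0.777×0.808) = 694.26 kg/h.
Recycle n5 = 0.192×694.26 = 133.3 kg/h.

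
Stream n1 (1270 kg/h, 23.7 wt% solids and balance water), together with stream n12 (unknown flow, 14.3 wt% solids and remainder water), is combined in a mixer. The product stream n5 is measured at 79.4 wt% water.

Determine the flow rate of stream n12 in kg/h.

624.9 kg/h

Let n12 be the unknown flow. Total out = 1270 + n12.
water balance: 969.01 + 0.857·n12 = 0.794·(1270 + n12)
(0.857 − 0.794)·n12 = 0.794×1270 − 969.01 = 39.37
n12 = 39.37 / 0.063 = 624.92 kg/h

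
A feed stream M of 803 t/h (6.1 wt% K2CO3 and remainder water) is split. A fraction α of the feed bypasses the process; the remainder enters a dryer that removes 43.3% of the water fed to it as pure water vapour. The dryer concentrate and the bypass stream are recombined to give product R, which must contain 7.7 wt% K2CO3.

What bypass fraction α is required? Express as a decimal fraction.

All 803×0.061 = 48.983 t/h of K2CO3 reaches R, so R = 48.983/0.077 = 636.14 t/h and vapour = 166.86 t/h.
The evaporator receives (1−α)·803 of feed at 0.939 water and removes 0.433 of that water:
0.433×0.939×(1−α)×803 = 166.86
(1−α) = 166.86/326.49 = 0.5111;  α = 0.4889.

0.489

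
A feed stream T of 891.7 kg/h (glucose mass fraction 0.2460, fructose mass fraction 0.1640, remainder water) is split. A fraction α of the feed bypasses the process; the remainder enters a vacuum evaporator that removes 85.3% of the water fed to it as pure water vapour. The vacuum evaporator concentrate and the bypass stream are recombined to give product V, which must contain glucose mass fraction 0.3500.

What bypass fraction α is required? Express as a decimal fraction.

0.410

All 891.7×0.246 = 219.36 kg/h of glucose reaches V, so V = 219.36/0.350 = 626.74 kg/h and vapour = 264.96 kg/h.
The evaporator receives (1−α)·891.7 of feed at 0.590 water and removes 0.853 of that water:
0.853×0.590×(1−α)×891.7 = 264.96
(1−α) = 264.96/448.77 = 0.5904;  α = 0.4096.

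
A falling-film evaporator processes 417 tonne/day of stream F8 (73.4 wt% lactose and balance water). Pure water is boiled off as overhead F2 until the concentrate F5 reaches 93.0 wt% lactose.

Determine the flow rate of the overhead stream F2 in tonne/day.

lactose is conserved: 417×0.734 = 306.08 tonne/day all reports to the concentrate.
Concentrate = 306.08/(target fraction) = 329.12 tonne/day.
Overhead = 417 − 329.12 = 87.884 tonne/day.

87.88 tonne/day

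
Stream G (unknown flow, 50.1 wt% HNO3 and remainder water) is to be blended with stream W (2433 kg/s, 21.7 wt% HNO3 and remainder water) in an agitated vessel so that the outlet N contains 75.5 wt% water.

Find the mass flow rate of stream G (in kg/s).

266.1 kg/s

Let G be the unknown flow. Total out = 2433 + G.
water balance: 1905 + 0.499·G = 0.755·(2433 + G)
(0.499 − 0.755)·G = 0.755×2433 − 1905 = -68.124
G = -68.124 / -0.256 = 266.11 kg/s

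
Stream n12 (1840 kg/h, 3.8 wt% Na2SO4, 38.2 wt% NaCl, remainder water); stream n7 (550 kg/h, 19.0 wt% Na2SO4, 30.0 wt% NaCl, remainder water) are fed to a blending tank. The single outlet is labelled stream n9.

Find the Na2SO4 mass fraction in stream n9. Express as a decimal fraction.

Total flow out = 1840 + 550 = 2390 kg/h.
Na2SO4 in = 1840×0.038 + 550×0.190 = 174.42 kg/h.
Na2SO4 mass fraction in n9 = 174.42/2390 = 0.073.

0.073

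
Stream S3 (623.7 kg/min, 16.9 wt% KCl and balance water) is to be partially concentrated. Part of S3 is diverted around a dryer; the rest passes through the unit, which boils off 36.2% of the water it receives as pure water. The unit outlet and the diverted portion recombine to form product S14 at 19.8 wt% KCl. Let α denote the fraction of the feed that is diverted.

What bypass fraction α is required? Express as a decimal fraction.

All 623.7×0.169 = 105.41 kg/min of KCl reaches S14, so S14 = 105.41/0.198 = 532.35 kg/min and vapour = 91.35 kg/min.
The evaporator receives (1−α)·623.7 of feed at 0.831 water and removes 0.362 of that water:
0.362×0.831×(1−α)×623.7 = 91.35
(1−α) = 91.35/187.62 = 0.4869;  α = 0.5131.

0.513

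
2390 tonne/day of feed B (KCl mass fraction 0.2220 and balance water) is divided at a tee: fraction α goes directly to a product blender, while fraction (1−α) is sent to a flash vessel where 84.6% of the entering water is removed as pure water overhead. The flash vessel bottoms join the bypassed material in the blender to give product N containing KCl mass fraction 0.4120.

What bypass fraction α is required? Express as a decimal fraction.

All 2390×0.222 = 530.58 tonne/day of KCl reaches N, so N = 530.58/0.412 = 1287.8 tonne/day and vapour = 1102.2 tonne/day.
The evaporator receives (1−α)·2390 of feed at 0.778 water and removes 0.846 of that water:
0.846×0.778×(1−α)×2390 = 1102.2
(1−α) = 1102.2/1573.1 = 0.7007;  α = 0.2993.

0.299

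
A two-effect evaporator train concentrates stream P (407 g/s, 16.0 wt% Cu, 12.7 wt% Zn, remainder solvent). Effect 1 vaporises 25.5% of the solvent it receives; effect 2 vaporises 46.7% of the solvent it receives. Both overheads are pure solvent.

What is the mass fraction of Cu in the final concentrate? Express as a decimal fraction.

0.281

solvent in feed = 407×0.713 = 290.19 g/s.
After stage 1: solvent left = (1−0.255)×290.19 = 216.19; stream total = 333 g/s.
After stage 2: solvent left = (1−0.467)×216.19 = 115.23; final concentrate = 232.04 g/s.
Cu fraction = 65.12/232.04 = 0.281.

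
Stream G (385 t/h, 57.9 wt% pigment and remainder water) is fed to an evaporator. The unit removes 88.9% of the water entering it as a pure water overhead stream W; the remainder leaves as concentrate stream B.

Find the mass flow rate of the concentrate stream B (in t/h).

240.9 t/h

water entering = 385×0.421 = 162.09 t/h; overhead removed = 0.889×162.09 = 144.09 t/h.
Concentrate = 385 − 144.09 = 240.91 t/h.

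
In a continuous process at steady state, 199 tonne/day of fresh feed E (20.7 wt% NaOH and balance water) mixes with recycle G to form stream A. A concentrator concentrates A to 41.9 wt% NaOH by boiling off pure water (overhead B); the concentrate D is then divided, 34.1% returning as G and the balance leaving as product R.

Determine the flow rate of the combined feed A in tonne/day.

Overall NaOH balance (none leaves overhead): NaOH in fresh feed = NaOH in product, i.e. 199×0.207 = (1−0.341)·D·0.419.
D = 41.193/(0.419×0.659) = 149.18 tonne/day.
Recycle G = 0.341×149.18 = 50.872 tonne/day.
Combined feed A = 199 + 50.872 = 249.87 tonne/day.

249.9 tonne/day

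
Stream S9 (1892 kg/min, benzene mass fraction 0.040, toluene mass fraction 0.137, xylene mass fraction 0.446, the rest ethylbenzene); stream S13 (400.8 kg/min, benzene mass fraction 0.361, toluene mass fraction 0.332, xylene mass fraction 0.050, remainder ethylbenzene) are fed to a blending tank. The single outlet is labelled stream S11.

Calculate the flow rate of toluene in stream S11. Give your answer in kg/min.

392.3 kg/min

toluene out = toluene in = 1892×0.137 + 400.8×0.332 = 392.27 kg/min.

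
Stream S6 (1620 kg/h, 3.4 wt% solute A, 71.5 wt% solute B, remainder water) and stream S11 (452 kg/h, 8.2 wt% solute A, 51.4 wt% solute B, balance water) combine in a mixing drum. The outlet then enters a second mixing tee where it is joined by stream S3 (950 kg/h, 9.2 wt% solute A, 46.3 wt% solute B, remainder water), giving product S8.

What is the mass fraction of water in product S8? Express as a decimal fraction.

Overall, product flow = 3022 kg/h.
water in = 1620×0.251 + 452×0.404 + 950×0.445 = 1012 kg/h.
water fraction in S8 = 0.3349.

0.3349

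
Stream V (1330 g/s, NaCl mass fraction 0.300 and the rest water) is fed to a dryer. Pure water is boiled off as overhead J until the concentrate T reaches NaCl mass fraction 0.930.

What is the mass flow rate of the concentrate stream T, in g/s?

NaCl is conserved: 1330×0.300 = 399 g/s all reports to the concentrate.
Concentrate = 399/(target fraction) = 429.03 g/s.

429 g/s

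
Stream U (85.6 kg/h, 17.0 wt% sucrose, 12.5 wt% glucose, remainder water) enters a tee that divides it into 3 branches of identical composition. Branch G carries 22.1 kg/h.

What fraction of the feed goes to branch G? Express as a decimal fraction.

0.258

Fraction to G = 22.1/85.6 = 0.2582.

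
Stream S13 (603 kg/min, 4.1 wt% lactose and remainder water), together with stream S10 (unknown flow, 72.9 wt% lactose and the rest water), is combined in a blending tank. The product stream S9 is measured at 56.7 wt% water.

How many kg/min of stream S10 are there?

Let S10 be the unknown flow. Total out = 603 + S10.
water balance: 578.28 + 0.271·S10 = 0.567·(603 + S10)
(0.271 − 0.567)·S10 = 0.567×603 − 578.28 = -236.38
S10 = -236.38 / -0.296 = 798.57 kg/min

798.6 kg/min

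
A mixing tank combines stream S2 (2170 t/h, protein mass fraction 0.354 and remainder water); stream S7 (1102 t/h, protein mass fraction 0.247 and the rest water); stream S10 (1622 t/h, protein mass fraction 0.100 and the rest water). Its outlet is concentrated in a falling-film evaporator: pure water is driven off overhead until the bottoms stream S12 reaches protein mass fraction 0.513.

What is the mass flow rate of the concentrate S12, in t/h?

2344 t/h

protein entering = 2170×0.354 + 1102×0.247 + 1622×0.100 = 1202.6 t/h.
All protein reports to S12, so S12 = 1202.6/0.513 = 2344.2 t/h.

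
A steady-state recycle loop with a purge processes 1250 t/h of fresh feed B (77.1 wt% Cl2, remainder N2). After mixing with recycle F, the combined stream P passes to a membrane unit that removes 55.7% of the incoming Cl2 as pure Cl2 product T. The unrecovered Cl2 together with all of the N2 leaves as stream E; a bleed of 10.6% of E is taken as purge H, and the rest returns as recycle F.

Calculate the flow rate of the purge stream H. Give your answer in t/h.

361.2 t/h

N2 enters only via B and leaves only via the purge: 1250×0.229 = 0.106×(N2 in E), and the membrane unit passes all N2, so N2 in P = N2 in E = 2700.5 t/h.
Cl2 in P: m_A = 1250×0.771 + (1−0.106)·(1−0.557)·m_A, so m_A = 963.75/0.6040 = 1595.7 t/h.
E = (1−0.557)×1595.7 + 2700.5 = 3407.4 t/h.
Purge H = 0.106×3407.4 = 361.18 t/h.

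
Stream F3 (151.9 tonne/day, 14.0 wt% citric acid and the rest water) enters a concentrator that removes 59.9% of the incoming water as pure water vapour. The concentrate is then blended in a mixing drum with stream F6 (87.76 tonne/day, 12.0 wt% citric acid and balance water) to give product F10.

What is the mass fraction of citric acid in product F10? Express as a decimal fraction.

Vapour removed = 0.599×0.860×151.9 = 78.25 tonne/day; concentrate = 73.65 tonne/day.
citric acid reaching the mixer = 21.266 (from concentrate) + 87.76×0.120 = 31.797 tonne/day.
Product flow = 73.65 + 87.76 = 161.41 tonne/day; citric acid fraction = 0.197.

0.197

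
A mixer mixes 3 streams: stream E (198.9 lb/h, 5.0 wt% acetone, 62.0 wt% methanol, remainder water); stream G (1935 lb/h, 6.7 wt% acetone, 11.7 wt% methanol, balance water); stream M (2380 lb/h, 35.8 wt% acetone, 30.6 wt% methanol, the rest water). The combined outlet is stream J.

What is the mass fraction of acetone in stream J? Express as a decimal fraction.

Total flow out = 198.9 + 1935 + 2380 = 4513.9 lb/h.
acetone in = 198.9×0.050 + 1935×0.067 + 2380×0.358 = 991.63 lb/h.
acetone mass fraction in J = 991.63/4513.9 = 0.220.

0.220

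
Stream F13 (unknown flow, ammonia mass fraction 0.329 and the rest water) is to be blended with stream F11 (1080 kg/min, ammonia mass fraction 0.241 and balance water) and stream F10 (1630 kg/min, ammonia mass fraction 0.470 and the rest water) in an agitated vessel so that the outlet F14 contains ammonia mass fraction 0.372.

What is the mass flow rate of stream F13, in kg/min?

Let F13 be the unknown flow. Total out = 2710 + F13.
ammonia balance: 1026.4 + 0.329·F13 = 0.372·(2710 + F13)
(0.329 − 0.372)·F13 = 0.372×2710 − 1026.4 = -18.26
F13 = -18.26 / -0.043 = 424.65 kg/min

424.7 kg/min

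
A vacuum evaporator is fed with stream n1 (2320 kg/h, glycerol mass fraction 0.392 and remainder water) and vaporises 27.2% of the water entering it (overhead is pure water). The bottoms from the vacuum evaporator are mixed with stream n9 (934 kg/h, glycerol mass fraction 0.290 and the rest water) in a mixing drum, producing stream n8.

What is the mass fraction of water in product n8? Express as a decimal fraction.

0.589

Vapour removed = 0.272×0.608×2320 = 383.67 kg/h; concentrate = 1936.3 kg/h.
water reaching the mixer = 1026.9 (from concentrate) + 934×0.710 = 1690 kg/h.
Product flow = 1936.3 + 934 = 2870.3 kg/h; water fraction = 0.589.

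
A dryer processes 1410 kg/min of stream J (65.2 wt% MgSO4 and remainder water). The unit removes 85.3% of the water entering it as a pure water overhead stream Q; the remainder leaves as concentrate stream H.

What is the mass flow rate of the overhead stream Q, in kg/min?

water entering = 1410×0.348 = 490.68 kg/min; overhead removed = 0.853×490.68 = 418.55 kg/min.

418.6 kg/min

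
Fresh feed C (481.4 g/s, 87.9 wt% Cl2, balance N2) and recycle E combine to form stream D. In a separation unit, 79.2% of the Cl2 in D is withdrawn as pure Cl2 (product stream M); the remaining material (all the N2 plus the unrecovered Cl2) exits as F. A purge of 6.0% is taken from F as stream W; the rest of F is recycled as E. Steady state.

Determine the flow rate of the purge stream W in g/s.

N2 enters only via C and leaves only via the purge: 481.4×0.121 = 0.060×(N2 in F), and the separation unit passes all N2, so N2 in D = N2 in F = 970.82 g/s.
Cl2 in D: m_A = 481.4×0.879 + (1−0.060)·(1−0.792)·m_A, so m_A = 423.15/0.8045 = 525.99 g/s.
F = (1−0.792)×525.99 + 970.82 = 1080.2 g/s.
Purge W = 0.060×1080.2 = 64.814 g/s.

64.81 g/s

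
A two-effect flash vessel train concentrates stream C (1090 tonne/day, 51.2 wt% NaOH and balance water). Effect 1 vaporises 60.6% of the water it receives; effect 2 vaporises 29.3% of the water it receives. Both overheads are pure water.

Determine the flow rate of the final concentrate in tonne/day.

706.3 tonne/day

water in feed = 1090×0.488 = 531.92 tonne/day.
After stage 1: water left = (1−0.606)×531.92 = 209.58; stream total = 767.66 tonne/day.
After stage 2: water left = (1−0.293)×209.58 = 148.17; final concentrate = 706.25 tonne/day.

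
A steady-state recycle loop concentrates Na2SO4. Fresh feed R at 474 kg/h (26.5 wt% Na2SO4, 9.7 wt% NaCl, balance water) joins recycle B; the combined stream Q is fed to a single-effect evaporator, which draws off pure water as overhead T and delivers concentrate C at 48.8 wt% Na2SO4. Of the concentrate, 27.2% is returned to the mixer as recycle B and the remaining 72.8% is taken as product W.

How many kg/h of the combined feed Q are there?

Overall Na2SO4 balance (none leaves overhead): Na2SO4 in fresh feed = Na2SO4 in product, i.e. 474×0.265 = (1−0.272)·C·0.488.
C = 125.61/(0.488×0.728) = 353.57 kg/h.
Recycle B = 0.272×353.57 = 96.171 kg/h.
Combined feed Q = 474 + 96.171 = 570.17 kg/h.

570.2 kg/h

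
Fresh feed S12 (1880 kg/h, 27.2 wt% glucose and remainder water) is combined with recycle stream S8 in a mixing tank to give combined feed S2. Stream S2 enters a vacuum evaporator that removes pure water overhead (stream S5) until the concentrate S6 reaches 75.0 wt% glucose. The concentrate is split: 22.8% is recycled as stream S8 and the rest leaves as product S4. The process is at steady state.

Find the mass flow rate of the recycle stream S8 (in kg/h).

201.4 kg/h

Overall glucose balance (none leaves overhead): glucose in fresh feed = glucose in product, i.e. 1880×0.272 = (1−0.228)·S6·0.750.
S6 = 511.36/(0.750×0.772) = 883.18 kg/h.
Recycle S8 = 0.228×883.18 = 201.36 kg/h.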